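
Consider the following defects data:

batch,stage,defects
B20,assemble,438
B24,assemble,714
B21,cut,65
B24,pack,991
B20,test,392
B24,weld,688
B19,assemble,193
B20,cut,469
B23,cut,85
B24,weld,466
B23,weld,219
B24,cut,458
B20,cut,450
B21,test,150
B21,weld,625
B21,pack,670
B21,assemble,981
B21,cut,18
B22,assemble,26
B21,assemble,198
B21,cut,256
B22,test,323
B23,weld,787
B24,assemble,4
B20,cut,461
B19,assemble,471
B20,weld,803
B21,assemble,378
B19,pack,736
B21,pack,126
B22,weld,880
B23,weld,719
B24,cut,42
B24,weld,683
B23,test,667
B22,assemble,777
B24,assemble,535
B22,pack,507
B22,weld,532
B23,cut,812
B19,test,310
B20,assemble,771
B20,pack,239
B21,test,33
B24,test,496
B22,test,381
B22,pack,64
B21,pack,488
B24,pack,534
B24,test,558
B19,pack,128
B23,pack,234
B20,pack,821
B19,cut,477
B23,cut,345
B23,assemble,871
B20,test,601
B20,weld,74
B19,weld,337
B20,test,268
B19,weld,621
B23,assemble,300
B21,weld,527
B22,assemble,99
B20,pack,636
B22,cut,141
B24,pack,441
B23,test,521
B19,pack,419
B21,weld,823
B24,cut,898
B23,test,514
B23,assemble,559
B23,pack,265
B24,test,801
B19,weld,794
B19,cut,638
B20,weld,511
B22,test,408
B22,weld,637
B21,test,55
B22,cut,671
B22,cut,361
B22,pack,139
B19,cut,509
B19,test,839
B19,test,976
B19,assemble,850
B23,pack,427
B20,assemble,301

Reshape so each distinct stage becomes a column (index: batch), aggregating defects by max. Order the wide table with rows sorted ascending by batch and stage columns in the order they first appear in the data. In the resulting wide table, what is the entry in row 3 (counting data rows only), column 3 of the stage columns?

670

With rows sorted ascending by batch, row 3 is batch=B21. stage columns in first-appearance order: assemble, cut, pack, test, weld; column 3 is pack.
Long rows with batch=B21, stage=pack: max(670, 126, 488) = 670.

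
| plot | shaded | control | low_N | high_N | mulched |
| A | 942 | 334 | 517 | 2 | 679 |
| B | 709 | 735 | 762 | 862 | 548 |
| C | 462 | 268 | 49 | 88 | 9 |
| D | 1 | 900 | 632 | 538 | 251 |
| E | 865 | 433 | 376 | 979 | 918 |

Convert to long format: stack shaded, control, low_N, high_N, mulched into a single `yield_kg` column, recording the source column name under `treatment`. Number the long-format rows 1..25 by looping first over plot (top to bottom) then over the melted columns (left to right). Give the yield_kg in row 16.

25 rows total (5 × 5). Row 16: index ⌊(16-1)/5⌋ = 3 into plot → D; (16-1) mod 5 = 0 into the melted columns → shaded.
So row 16 is (D, shaded, 1); yield_kg = 1.

1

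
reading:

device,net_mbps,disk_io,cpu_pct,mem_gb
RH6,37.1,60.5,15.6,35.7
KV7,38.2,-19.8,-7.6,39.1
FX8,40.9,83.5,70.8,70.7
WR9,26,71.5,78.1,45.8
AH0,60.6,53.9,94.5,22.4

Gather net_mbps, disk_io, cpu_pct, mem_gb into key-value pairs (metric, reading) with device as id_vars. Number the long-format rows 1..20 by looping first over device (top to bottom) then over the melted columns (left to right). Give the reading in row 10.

20 rows total (5 × 4). Row 10: index ⌊(10-1)/4⌋ = 2 into device → FX8; (10-1) mod 4 = 1 into the melted columns → disk_io.
So row 10 is (FX8, disk_io, 83.5); reading = 83.5.

83.5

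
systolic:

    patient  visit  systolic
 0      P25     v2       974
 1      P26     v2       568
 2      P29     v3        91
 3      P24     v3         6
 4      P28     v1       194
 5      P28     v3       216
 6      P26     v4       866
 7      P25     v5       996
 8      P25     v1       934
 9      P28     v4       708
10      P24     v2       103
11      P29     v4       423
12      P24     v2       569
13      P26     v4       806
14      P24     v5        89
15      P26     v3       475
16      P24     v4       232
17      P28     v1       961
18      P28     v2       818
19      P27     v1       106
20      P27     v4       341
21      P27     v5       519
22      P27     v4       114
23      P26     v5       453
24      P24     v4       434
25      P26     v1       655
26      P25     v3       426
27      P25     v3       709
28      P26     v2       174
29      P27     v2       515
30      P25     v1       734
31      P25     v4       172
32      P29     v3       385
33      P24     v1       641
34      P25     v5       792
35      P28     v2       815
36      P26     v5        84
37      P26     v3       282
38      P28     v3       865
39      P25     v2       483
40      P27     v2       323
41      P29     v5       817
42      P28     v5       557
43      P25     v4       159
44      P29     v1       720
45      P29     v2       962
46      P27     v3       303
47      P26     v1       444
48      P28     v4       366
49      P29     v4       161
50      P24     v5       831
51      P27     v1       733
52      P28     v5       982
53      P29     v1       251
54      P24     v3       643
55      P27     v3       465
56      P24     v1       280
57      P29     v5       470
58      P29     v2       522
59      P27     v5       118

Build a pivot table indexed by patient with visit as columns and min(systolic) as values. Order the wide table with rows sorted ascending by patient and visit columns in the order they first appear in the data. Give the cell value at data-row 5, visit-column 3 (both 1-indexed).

With rows sorted ascending by patient, row 5 is patient=P28. visit columns in first-appearance order: v2, v3, v1, v4, v5; column 3 is v1.
Long rows with patient=P28, visit=v1: min(194, 961) = 194.

194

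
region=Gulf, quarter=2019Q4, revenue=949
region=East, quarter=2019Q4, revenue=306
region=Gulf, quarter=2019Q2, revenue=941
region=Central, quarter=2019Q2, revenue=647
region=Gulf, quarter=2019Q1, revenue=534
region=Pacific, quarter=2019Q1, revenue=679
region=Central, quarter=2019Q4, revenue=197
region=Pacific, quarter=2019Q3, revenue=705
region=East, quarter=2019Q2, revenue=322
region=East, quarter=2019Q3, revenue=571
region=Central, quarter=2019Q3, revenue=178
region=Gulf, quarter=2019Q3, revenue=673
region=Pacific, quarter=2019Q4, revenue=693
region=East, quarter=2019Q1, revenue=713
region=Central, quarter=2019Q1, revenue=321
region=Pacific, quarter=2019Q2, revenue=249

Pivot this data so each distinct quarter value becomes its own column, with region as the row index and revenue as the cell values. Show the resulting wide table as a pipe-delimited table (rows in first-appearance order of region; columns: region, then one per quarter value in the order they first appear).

| region | 2019Q4 | 2019Q2 | 2019Q1 | 2019Q3 |
| Gulf | 949 | 941 | 534 | 673 |
| East | 306 | 322 | 713 | 571 |
| Central | 197 | 647 | 321 | 178 |
| Pacific | 693 | 249 | 679 | 705 |

Columns: region plus the 4 distinct quarter values (2019Q4, 2019Q2, 2019Q1, 2019Q3).
For example, row Gulf column 2019Q4 takes revenue=949 from the long row (Gulf, 2019Q4).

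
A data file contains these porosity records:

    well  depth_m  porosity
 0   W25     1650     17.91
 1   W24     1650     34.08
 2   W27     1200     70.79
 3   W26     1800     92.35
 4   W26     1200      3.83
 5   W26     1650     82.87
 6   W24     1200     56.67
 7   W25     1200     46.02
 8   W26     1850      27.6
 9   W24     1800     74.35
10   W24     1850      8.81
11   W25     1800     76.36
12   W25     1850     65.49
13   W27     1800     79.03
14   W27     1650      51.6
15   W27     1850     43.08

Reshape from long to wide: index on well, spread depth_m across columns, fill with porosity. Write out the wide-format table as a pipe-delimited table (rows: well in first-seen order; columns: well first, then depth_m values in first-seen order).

| well | 1650 | 1200 | 1800 | 1850 |
| W25 | 17.91 | 46.02 | 76.36 | 65.49 |
| W24 | 34.08 | 56.67 | 74.35 | 8.81 |
| W27 | 51.6 | 70.79 | 79.03 | 43.08 |
| W26 | 82.87 | 3.83 | 92.35 | 27.6 |

Columns: well plus the 4 distinct depth_m values (1650, 1200, 1800, 1850).
For example, row W25 column 1650 takes porosity=17.91 from the long row (W25, 1650).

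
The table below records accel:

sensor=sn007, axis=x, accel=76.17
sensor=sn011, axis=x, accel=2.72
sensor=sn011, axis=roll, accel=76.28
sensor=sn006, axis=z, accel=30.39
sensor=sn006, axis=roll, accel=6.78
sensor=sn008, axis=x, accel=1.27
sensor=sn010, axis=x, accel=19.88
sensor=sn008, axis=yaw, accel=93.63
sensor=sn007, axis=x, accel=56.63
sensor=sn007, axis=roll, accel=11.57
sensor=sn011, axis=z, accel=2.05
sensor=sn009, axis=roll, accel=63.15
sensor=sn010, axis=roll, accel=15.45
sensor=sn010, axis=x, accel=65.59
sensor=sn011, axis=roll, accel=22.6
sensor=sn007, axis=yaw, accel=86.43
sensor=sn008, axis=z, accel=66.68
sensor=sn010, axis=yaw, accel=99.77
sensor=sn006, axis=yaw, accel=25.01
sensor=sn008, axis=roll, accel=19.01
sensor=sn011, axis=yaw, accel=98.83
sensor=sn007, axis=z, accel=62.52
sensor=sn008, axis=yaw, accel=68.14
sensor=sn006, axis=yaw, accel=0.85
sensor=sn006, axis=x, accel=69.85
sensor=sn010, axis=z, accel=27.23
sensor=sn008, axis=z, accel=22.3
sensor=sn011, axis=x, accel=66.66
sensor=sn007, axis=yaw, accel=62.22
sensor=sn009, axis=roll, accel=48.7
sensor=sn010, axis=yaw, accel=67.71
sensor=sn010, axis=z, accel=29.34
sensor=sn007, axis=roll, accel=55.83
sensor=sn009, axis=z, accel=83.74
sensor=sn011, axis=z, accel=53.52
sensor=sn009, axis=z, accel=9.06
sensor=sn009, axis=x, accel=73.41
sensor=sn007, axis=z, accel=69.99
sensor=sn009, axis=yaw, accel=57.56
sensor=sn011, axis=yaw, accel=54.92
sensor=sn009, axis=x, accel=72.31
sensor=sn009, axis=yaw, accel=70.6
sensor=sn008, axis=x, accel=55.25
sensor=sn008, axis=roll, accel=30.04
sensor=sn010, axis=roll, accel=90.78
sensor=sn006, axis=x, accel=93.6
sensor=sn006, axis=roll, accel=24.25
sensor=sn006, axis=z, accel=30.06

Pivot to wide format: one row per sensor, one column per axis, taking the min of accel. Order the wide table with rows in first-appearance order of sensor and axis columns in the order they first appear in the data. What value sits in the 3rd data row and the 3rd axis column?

With rows in first-appearance order of sensor, row 3 is sensor=sn006. axis columns in first-appearance order: x, roll, z, yaw; column 3 is z.
Long rows with sensor=sn006, axis=z: min(30.39, 30.06) = 30.06.

30.06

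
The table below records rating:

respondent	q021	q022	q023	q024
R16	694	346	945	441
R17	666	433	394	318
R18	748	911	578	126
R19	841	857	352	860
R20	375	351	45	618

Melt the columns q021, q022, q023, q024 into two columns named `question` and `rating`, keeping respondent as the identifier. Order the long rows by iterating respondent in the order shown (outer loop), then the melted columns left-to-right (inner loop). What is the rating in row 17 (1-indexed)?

20 rows total (5 × 4). Row 17: index ⌊(17-1)/4⌋ = 4 into respondent → R20; (17-1) mod 4 = 0 into the melted columns → q021.
So row 17 is (R20, q021, 375); rating = 375.

375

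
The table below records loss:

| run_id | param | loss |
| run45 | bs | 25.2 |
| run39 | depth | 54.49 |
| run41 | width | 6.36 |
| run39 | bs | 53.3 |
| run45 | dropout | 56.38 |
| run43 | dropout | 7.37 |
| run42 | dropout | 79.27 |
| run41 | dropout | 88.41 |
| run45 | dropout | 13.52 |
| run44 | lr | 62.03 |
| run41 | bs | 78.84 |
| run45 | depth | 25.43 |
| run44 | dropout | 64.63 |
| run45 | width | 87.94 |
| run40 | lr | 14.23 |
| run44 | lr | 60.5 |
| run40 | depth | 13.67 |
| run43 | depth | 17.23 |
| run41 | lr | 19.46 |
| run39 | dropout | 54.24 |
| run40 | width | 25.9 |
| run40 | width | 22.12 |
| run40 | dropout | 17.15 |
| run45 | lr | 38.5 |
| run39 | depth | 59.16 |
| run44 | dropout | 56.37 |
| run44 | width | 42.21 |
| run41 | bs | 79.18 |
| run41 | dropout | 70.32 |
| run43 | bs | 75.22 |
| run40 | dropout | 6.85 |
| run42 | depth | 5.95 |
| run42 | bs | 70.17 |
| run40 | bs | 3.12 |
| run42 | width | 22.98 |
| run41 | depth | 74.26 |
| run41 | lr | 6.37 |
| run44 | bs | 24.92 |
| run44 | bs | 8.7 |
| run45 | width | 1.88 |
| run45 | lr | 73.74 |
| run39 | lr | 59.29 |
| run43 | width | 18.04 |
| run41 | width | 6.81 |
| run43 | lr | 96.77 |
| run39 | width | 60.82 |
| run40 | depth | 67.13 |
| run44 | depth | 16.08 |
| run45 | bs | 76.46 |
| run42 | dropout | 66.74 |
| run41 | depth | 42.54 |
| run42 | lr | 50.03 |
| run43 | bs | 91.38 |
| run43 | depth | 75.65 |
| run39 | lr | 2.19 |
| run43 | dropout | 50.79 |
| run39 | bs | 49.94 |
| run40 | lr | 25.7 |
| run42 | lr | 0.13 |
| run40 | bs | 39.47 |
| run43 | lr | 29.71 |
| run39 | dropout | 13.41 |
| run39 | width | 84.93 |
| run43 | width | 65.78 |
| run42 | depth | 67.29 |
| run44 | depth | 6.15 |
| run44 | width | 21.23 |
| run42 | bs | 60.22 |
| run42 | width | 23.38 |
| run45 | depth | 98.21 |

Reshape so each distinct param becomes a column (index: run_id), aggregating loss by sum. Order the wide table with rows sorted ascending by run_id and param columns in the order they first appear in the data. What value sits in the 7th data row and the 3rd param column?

89.82

With rows sorted ascending by run_id, row 7 is run_id=run45. param columns in first-appearance order: bs, depth, width, dropout, lr; column 3 is width.
Long rows with run_id=run45, param=width: 87.94 + 1.88 = 89.82.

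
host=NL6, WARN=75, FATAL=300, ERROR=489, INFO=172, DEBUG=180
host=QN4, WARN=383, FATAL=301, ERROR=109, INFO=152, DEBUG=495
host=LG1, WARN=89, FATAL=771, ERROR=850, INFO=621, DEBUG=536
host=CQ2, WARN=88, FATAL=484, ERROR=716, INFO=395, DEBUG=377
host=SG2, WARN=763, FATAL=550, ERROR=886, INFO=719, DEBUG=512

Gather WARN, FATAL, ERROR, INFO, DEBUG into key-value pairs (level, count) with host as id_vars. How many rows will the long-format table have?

25

5 host values × 5 melted columns = 25 rows.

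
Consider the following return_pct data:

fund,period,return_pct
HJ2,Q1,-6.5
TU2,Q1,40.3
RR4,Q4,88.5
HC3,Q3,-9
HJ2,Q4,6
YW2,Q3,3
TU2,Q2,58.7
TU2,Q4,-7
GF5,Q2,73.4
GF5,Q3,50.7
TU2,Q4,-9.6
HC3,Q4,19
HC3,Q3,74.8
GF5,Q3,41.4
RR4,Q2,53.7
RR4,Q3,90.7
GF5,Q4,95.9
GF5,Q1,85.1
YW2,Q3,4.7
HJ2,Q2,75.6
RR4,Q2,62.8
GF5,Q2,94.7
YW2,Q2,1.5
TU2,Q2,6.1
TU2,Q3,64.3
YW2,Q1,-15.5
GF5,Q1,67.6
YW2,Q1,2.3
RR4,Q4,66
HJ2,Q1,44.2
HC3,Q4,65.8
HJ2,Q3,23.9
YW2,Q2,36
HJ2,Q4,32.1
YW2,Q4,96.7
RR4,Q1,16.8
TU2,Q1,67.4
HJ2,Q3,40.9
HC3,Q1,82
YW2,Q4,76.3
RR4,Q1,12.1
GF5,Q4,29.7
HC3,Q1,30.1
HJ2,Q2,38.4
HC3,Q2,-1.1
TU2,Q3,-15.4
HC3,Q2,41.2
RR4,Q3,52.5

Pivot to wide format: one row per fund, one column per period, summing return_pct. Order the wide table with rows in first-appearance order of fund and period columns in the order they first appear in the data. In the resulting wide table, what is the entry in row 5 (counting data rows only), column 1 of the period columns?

-13.2

With rows in first-appearance order of fund, row 5 is fund=YW2. period columns in first-appearance order: Q1, Q4, Q3, Q2; column 1 is Q1.
Long rows with fund=YW2, period=Q1: -15.5 + 2.3 = -13.2.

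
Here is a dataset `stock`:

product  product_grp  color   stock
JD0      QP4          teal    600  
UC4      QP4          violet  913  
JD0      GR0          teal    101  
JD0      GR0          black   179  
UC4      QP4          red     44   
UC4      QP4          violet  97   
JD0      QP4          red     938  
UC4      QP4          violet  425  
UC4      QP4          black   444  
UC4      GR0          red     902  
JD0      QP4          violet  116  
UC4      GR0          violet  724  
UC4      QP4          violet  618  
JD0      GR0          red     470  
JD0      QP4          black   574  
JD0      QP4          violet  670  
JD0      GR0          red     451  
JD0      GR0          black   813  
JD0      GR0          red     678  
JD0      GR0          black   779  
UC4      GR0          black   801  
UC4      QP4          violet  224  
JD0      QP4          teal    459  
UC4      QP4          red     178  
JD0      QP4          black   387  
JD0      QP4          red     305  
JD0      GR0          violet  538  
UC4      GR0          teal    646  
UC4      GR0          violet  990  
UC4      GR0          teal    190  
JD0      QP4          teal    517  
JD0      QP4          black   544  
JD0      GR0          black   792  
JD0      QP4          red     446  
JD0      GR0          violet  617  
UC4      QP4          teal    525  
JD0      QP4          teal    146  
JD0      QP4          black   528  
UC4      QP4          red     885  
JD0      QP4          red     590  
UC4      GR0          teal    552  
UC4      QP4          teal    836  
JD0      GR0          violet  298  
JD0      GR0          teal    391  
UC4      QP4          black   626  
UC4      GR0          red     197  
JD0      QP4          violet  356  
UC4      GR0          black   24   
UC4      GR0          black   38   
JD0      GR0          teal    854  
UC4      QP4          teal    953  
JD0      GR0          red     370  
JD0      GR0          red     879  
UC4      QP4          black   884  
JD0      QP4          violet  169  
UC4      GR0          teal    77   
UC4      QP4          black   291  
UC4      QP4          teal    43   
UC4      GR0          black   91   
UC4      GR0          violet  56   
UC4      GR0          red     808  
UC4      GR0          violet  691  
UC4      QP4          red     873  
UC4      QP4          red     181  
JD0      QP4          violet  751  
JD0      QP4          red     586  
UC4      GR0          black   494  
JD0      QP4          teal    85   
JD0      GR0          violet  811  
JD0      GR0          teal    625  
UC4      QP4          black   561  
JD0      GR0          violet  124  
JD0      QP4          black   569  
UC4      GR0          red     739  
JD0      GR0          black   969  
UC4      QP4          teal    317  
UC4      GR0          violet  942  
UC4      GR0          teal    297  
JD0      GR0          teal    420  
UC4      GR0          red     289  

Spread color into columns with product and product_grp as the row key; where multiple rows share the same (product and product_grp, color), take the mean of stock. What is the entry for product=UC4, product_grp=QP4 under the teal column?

Rows with product=UC4, product_grp=QP4 and color=teal: stock values are 525, 836, 953, 43, 317.
(525 + 836 + 953 + 43 + 317) / 5 = 534.80.

534.80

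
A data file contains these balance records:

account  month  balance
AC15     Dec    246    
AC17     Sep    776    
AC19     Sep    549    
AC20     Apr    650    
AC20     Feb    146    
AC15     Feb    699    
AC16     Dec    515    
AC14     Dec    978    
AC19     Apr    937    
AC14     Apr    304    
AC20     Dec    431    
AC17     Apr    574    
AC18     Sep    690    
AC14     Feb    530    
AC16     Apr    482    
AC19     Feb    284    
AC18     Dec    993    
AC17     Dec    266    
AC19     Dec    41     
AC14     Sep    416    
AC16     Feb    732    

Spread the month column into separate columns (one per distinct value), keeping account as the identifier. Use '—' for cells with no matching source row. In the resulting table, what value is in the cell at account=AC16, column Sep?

—

No long-format row has account=AC16 and month=Sep, so the cell is —.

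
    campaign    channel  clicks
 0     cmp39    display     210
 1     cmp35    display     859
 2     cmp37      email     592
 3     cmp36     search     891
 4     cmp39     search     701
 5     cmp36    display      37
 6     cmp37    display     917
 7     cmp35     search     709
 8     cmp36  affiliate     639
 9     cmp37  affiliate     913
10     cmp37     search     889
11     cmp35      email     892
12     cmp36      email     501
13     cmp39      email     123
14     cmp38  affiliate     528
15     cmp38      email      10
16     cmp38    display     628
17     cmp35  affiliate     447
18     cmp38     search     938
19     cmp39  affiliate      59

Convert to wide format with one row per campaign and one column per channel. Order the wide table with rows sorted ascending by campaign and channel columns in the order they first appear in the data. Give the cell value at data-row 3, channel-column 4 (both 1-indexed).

With rows sorted ascending by campaign, row 3 is campaign=cmp37. channel columns in first-appearance order: display, email, search, affiliate; column 4 is affiliate.
Long rows with campaign=cmp37, channel=affiliate: clicks = 913.

913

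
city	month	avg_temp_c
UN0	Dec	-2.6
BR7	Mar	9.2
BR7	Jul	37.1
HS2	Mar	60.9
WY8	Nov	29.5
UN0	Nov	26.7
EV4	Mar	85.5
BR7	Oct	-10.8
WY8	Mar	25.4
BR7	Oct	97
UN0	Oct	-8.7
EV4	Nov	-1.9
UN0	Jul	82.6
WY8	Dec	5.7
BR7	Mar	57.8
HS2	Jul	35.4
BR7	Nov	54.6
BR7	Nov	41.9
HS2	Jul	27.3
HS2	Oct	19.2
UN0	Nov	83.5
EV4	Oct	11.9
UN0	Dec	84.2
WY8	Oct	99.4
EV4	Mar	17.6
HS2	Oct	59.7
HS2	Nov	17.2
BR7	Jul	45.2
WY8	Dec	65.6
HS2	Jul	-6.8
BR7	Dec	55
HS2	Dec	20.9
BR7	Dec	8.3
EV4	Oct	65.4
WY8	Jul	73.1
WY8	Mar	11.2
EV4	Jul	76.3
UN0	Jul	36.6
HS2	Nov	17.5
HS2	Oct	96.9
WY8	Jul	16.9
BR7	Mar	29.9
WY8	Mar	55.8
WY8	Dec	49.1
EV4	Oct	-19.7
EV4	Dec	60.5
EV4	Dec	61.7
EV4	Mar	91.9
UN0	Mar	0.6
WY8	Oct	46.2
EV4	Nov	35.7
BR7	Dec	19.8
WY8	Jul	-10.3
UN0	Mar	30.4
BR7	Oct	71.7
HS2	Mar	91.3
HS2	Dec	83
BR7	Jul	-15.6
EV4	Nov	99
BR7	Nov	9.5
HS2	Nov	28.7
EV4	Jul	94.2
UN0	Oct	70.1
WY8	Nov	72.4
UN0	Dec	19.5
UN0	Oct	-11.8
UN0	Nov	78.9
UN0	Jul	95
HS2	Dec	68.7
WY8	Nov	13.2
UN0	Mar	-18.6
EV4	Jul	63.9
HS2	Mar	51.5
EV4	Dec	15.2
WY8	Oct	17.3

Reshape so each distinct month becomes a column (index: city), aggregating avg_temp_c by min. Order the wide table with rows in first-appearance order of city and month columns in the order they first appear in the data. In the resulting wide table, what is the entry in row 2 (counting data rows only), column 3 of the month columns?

-15.6

With rows in first-appearance order of city, row 2 is city=BR7. month columns in first-appearance order: Dec, Mar, Jul, Nov, Oct; column 3 is Jul.
Long rows with city=BR7, month=Jul: min(37.1, 45.2, -15.6) = -15.6.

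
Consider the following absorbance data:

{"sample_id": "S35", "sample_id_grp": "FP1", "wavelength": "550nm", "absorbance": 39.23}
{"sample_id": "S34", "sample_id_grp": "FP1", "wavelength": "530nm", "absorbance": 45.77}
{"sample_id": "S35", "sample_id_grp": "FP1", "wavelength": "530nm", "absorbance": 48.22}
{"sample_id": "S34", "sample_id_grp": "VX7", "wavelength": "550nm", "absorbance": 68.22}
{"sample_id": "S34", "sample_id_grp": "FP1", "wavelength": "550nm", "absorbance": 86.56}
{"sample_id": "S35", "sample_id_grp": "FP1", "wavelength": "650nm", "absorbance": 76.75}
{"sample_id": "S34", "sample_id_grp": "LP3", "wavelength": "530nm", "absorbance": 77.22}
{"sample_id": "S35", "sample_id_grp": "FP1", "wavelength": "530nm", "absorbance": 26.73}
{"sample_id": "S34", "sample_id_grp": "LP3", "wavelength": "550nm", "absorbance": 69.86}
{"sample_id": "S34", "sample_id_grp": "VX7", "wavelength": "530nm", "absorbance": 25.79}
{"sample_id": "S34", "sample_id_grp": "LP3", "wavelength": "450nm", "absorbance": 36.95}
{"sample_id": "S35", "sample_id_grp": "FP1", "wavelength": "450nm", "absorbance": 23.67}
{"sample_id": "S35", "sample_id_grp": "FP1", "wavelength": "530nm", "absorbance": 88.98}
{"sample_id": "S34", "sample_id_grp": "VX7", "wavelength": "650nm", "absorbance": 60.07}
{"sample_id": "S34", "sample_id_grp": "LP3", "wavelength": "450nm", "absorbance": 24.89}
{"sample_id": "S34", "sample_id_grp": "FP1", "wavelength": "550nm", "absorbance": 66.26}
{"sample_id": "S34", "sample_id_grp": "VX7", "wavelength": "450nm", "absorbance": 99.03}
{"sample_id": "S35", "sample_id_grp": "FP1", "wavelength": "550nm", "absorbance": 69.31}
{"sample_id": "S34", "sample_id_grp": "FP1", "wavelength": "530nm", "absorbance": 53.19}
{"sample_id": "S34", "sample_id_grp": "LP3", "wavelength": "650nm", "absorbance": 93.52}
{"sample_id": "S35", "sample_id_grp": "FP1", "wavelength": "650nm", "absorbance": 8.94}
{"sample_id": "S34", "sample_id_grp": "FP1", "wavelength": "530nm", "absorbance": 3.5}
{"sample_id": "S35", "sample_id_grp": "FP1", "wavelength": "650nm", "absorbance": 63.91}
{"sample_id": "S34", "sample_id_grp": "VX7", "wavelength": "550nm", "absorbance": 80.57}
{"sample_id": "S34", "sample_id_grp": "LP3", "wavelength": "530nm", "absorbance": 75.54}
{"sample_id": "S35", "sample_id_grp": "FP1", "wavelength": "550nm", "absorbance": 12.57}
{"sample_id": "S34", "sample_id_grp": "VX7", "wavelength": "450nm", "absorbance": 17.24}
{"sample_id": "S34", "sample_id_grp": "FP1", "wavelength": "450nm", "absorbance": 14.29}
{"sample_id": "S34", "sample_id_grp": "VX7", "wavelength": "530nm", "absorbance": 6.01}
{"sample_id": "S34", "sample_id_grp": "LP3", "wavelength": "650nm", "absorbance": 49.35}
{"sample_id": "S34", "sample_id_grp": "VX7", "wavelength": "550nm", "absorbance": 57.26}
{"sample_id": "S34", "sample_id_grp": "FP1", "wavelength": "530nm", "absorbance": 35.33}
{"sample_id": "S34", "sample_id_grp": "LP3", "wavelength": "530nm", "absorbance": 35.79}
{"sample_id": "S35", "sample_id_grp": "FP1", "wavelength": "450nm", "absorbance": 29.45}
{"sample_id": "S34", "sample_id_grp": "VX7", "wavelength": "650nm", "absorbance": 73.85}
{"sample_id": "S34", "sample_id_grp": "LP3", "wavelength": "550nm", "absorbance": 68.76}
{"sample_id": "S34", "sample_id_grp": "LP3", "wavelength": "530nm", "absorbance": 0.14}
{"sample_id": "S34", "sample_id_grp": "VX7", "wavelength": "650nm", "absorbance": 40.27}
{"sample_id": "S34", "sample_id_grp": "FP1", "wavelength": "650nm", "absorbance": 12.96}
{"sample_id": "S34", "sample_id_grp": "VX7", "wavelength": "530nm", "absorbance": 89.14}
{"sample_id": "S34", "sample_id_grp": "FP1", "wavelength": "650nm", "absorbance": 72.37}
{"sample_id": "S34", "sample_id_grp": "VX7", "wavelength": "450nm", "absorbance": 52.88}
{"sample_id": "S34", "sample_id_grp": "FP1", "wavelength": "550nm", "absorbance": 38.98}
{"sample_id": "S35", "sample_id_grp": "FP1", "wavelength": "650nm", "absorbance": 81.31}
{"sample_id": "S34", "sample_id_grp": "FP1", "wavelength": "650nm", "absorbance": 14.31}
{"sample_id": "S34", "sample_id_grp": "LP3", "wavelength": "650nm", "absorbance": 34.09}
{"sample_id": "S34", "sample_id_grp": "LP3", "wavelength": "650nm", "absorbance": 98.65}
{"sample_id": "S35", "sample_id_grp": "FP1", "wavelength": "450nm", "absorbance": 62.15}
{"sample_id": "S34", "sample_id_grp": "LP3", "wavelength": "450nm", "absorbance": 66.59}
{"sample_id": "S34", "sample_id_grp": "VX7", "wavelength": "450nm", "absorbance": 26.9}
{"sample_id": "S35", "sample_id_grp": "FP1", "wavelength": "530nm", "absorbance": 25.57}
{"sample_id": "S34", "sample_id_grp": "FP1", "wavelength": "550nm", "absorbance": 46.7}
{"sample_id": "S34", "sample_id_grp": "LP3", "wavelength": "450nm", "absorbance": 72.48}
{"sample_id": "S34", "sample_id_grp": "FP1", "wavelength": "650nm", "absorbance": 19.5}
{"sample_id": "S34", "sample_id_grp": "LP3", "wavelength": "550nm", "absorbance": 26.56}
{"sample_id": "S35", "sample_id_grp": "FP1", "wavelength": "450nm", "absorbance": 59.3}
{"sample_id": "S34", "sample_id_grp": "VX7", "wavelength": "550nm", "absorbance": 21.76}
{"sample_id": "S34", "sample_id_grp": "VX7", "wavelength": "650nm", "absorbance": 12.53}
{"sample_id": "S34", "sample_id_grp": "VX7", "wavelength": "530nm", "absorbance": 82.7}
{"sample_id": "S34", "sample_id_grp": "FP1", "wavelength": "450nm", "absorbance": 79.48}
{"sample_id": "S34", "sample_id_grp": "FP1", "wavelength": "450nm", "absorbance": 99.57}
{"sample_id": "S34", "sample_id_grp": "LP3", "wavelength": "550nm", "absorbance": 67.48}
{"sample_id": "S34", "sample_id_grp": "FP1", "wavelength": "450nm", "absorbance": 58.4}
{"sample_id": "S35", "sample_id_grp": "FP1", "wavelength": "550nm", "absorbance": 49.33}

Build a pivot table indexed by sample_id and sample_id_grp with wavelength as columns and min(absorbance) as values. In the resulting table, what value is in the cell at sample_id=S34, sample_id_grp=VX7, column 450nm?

17.24

Rows with sample_id=S34, sample_id_grp=VX7 and wavelength=450nm: absorbance values are 99.03, 17.24, 52.88, 26.9.
min(99.03, 17.24, 52.88, 26.9) = 17.24.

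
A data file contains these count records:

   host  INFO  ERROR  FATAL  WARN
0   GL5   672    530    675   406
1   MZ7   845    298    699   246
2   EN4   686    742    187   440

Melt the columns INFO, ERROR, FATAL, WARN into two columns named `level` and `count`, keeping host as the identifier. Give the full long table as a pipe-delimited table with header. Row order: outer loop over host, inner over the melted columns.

Each (host, column) pair becomes one row: 3 × 4 = 12 rows.
For example, (GL5, INFO) → count=672.

| host | level | count |
| GL5 | INFO | 672 |
| GL5 | ERROR | 530 |
| GL5 | FATAL | 675 |
| GL5 | WARN | 406 |
| MZ7 | INFO | 845 |
| MZ7 | ERROR | 298 |
| MZ7 | FATAL | 699 |
| MZ7 | WARN | 246 |
| EN4 | INFO | 686 |
| EN4 | ERROR | 742 |
| EN4 | FATAL | 187 |
| EN4 | WARN | 440 |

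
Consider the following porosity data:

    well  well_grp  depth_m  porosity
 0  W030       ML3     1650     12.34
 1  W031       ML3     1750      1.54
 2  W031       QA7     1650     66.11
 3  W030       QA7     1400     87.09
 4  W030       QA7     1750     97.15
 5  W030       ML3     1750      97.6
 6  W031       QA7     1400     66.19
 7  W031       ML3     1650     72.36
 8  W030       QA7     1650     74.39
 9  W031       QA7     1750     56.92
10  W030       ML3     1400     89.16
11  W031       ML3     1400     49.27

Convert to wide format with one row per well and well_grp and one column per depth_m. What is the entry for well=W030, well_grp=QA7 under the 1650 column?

Wide layout: rows indexed by well and well_grp, columns are the 3 distinct depth_m values (1650, 1750, 1400).
Cell (well=W030, well_grp=QA7, depth_m=1650) draws from the long row where well=W030, well_grp=QA7 and depth_m=1650, which has porosity=74.39.

74.39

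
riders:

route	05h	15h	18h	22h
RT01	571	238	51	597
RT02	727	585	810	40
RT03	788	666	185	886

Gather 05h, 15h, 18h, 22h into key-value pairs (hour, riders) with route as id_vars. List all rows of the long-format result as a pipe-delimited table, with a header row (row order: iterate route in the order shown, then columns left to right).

| route | hour | riders |
| RT01 | 05h | 571 |
| RT01 | 15h | 238 |
| RT01 | 18h | 51 |
| RT01 | 22h | 597 |
| RT02 | 05h | 727 |
| RT02 | 15h | 585 |
| RT02 | 18h | 810 |
| RT02 | 22h | 40 |
| RT03 | 05h | 788 |
| RT03 | 15h | 666 |
| RT03 | 18h | 185 |
| RT03 | 22h | 886 |

Each (route, column) pair becomes one row: 3 × 4 = 12 rows.
For example, (RT01, 05h) → riders=571.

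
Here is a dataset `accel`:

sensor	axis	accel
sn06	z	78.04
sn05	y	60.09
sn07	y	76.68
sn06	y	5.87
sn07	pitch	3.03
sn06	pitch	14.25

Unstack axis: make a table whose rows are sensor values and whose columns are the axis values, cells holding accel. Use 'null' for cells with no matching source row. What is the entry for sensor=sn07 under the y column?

76.68

The long row with sensor=sn07, axis=y has accel=76.68.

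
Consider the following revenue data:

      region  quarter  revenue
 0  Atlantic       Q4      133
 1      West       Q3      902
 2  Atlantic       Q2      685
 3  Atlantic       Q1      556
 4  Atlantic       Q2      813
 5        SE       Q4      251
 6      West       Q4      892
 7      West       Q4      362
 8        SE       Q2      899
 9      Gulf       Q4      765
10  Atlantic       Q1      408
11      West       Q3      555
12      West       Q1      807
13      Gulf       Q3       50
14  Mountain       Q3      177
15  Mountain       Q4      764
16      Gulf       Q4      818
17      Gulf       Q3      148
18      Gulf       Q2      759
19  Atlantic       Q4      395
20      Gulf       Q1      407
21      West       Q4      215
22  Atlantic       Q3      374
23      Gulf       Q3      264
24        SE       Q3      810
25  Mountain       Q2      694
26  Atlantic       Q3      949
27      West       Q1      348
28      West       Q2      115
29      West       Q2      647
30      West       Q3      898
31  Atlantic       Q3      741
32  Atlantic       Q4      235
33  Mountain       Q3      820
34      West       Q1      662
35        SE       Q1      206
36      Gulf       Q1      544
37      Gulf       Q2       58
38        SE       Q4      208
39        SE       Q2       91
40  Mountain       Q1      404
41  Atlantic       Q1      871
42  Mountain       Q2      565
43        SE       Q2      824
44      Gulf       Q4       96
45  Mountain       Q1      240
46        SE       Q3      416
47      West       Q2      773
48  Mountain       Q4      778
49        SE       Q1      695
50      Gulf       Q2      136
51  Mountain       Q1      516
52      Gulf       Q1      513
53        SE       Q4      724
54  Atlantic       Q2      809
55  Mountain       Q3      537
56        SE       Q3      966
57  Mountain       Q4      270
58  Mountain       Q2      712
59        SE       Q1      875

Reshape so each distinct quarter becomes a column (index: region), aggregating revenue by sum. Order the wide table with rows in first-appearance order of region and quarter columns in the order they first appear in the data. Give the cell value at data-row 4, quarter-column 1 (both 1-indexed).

With rows in first-appearance order of region, row 4 is region=Gulf. quarter columns in first-appearance order: Q4, Q3, Q2, Q1; column 1 is Q4.
Long rows with region=Gulf, quarter=Q4: 765 + 818 + 96 = 1679.

1679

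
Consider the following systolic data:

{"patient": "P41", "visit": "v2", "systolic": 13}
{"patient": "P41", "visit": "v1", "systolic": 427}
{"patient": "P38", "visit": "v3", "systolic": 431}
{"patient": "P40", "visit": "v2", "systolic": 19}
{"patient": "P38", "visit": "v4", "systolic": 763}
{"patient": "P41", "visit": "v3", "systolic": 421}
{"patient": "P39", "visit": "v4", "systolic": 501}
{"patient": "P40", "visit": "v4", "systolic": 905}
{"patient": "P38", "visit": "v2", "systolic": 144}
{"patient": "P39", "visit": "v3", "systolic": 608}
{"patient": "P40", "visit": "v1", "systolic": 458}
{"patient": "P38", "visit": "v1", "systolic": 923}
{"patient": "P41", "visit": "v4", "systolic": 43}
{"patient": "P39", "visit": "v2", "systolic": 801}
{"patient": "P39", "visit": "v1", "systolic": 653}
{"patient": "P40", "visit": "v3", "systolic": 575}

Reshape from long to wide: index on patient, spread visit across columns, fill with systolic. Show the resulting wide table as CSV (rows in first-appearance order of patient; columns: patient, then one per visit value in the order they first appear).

patient,v2,v1,v3,v4
P41,13,427,421,43
P38,144,923,431,763
P40,19,458,575,905
P39,801,653,608,501

Columns: patient plus the 4 distinct visit values (v2, v1, v3, v4).
For example, row P41 column v2 takes systolic=13 from the long row (P41, v2).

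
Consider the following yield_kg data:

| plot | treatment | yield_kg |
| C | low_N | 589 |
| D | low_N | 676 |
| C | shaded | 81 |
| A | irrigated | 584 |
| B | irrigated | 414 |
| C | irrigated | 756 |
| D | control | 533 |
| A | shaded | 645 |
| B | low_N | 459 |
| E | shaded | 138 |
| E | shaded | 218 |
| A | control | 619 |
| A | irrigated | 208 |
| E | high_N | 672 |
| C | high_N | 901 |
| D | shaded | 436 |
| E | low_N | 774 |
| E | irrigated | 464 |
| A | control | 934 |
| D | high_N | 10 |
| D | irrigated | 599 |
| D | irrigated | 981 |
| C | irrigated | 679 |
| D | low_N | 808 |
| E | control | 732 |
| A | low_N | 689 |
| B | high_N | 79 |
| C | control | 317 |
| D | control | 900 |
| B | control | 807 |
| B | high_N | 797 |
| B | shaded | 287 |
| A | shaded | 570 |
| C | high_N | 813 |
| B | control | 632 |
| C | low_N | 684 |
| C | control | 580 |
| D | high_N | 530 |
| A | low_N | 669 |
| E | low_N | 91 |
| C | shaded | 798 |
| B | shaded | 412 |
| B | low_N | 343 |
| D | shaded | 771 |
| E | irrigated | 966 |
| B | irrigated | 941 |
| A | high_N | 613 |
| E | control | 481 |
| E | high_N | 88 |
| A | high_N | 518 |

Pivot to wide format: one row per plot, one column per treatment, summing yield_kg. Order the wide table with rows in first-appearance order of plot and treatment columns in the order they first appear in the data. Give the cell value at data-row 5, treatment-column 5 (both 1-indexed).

With rows in first-appearance order of plot, row 5 is plot=E. treatment columns in first-appearance order: low_N, shaded, irrigated, control, high_N; column 5 is high_N.
Long rows with plot=E, treatment=high_N: 672 + 88 = 760.

760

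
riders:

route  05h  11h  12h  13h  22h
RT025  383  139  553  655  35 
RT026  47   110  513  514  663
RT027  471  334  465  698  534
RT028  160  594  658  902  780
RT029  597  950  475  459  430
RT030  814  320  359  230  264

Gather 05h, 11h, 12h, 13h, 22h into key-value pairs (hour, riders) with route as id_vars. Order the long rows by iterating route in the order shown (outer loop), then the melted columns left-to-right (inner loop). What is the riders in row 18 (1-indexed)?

658

30 rows total (6 × 5). Row 18: index ⌊(18-1)/5⌋ = 3 into route → RT028; (18-1) mod 5 = 2 into the melted columns → 12h.
So row 18 is (RT028, 12h, 658); riders = 658.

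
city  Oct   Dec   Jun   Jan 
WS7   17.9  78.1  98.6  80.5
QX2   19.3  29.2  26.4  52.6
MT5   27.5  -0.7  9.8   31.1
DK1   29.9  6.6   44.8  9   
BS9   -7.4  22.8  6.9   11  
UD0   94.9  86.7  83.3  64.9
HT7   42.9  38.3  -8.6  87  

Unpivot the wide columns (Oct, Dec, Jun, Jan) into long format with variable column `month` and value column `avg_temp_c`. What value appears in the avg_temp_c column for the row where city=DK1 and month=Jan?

9

Unpivoting turns each (city, wide-column) pair into one long row.
The wide cell at row DK1, column Jan holds 9, so the long row (DK1, Jan) has avg_temp_c=9.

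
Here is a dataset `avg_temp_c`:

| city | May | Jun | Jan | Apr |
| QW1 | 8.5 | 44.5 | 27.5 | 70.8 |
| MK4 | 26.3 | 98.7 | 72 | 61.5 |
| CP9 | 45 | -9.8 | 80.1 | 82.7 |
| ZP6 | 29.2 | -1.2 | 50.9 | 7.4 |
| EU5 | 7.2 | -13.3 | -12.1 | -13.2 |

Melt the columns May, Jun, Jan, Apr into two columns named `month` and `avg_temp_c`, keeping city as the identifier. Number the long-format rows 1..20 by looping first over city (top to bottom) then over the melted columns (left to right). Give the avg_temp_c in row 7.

20 rows total (5 × 4). Row 7: index ⌊(7-1)/4⌋ = 1 into city → MK4; (7-1) mod 4 = 2 into the melted columns → Jan.
So row 7 is (MK4, Jan, 72); avg_temp_c = 72.

72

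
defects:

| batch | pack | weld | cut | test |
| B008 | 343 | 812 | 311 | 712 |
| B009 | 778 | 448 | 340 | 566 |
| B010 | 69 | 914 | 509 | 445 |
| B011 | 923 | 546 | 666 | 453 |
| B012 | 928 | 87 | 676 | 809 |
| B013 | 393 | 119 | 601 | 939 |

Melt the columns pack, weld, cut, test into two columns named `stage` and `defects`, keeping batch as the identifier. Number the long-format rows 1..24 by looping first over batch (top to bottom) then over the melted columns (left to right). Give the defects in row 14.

24 rows total (6 × 4). Row 14: index ⌊(14-1)/4⌋ = 3 into batch → B011; (14-1) mod 4 = 1 into the melted columns → weld.
So row 14 is (B011, weld, 546); defects = 546.

546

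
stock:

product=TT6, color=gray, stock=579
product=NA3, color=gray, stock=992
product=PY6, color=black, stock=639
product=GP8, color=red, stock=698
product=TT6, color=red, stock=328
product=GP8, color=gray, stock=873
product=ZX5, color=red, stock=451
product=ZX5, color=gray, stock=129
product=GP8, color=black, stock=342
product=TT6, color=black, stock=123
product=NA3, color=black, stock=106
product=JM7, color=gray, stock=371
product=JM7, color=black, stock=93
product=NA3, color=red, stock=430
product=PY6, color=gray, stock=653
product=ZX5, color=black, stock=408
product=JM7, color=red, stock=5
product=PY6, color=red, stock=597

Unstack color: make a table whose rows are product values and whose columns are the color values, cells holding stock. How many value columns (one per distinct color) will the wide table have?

3 distinct color values: black, gray, red.

3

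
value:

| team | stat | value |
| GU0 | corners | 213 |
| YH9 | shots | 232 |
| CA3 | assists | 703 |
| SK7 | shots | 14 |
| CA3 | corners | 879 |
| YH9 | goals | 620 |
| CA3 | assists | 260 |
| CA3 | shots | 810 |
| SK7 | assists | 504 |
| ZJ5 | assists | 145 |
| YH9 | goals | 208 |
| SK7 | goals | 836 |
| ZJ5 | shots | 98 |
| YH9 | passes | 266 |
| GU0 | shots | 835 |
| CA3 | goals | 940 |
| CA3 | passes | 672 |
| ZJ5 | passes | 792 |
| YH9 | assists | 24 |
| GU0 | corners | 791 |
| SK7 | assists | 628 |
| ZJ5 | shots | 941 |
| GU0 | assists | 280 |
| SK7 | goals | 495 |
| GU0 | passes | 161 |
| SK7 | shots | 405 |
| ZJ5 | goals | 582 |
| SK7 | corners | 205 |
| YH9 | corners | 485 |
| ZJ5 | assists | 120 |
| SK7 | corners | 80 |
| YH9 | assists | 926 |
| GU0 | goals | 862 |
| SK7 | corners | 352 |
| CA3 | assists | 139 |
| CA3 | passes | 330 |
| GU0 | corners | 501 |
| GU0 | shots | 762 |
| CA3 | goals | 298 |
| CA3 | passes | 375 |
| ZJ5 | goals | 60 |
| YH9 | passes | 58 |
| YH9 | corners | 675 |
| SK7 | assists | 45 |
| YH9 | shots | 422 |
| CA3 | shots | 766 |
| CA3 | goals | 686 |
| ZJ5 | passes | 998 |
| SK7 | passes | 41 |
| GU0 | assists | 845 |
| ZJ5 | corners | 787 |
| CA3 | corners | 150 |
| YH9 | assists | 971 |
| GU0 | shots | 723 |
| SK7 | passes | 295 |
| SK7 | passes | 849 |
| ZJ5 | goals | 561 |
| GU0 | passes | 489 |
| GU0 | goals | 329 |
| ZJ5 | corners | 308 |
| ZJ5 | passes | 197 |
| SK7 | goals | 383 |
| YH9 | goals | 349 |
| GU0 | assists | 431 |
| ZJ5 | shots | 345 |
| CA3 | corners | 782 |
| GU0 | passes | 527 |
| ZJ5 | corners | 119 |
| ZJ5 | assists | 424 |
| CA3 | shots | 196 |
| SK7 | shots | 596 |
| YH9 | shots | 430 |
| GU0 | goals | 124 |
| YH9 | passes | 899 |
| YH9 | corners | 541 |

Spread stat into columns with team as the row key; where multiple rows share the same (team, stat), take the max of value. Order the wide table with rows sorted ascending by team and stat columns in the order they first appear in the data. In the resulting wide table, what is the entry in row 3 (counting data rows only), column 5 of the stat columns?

With rows sorted ascending by team, row 3 is team=SK7. stat columns in first-appearance order: corners, shots, assists, goals, passes; column 5 is passes.
Long rows with team=SK7, stat=passes: max(41, 295, 849) = 849.

849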